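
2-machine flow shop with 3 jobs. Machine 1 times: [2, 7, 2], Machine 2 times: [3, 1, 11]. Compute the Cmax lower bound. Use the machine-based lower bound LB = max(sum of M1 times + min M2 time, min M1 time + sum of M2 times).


LB1 = sum(M1 times) + min(M2 times) = 11 + 1 = 12
LB2 = min(M1 times) + sum(M2 times) = 2 + 15 = 17
Lower bound = max(LB1, LB2) = max(12, 17) = 17

17


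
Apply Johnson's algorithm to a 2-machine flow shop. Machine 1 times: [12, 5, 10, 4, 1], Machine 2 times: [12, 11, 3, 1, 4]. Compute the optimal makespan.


Apply Johnson's rule:
  Group 1 (a <= b): [(5, 1, 4), (2, 5, 11), (1, 12, 12)]
  Group 2 (a > b): [(3, 10, 3), (4, 4, 1)]
Optimal job order: [5, 2, 1, 3, 4]
Schedule:
  Job 5: M1 done at 1, M2 done at 5
  Job 2: M1 done at 6, M2 done at 17
  Job 1: M1 done at 18, M2 done at 30
  Job 3: M1 done at 28, M2 done at 33
  Job 4: M1 done at 32, M2 done at 34
Makespan = 34

34


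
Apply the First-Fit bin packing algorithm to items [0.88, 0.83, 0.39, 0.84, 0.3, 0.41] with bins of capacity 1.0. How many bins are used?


Place items sequentially using First-Fit:
  Item 0.88 -> new Bin 1
  Item 0.83 -> new Bin 2
  Item 0.39 -> new Bin 3
  Item 0.84 -> new Bin 4
  Item 0.3 -> Bin 3 (now 0.69)
  Item 0.41 -> new Bin 5
Total bins used = 5

5


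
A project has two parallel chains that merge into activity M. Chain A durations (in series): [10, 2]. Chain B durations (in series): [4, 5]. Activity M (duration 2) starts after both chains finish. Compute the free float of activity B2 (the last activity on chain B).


ES(B2) = sum of predecessors on chain B = 4
EF(B2) = ES + duration = 4 + 5 = 9
Successor of B2 is M. ES(M) = max(sum(A), sum(B)) = max(12, 9) = 12
Free float = ES(successor) - EF(current) = 12 - 9 = 3

3


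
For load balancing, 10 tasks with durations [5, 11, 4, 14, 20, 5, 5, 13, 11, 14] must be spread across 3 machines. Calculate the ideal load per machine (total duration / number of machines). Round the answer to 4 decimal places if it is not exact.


Total processing time = 5 + 11 + 4 + 14 + 20 + 5 + 5 + 13 + 11 + 14 = 102
Number of machines = 3
Ideal balanced load = 102 / 3 = 34.0

34.0


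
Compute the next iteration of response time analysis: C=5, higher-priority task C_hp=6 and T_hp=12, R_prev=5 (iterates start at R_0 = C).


R_next = C + ceil(R_prev / T_hp) * C_hp
ceil(5 / 12) = ceil(0.4167) = 1
Interference = 1 * 6 = 6
R_next = 5 + 6 = 11

11


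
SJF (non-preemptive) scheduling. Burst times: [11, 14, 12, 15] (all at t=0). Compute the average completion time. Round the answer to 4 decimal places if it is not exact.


SJF order (ascending): [11, 12, 14, 15]
Completion times:
  Job 1: burst=11, C=11
  Job 2: burst=12, C=23
  Job 3: burst=14, C=37
  Job 4: burst=15, C=52
Average completion = 123/4 = 30.75

30.75


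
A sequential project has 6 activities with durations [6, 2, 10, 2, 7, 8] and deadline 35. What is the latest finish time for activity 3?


LF(activity 3) = deadline - sum of successor durations
Successors: activities 4 through 6 with durations [2, 7, 8]
Sum of successor durations = 17
LF = 35 - 17 = 18

18


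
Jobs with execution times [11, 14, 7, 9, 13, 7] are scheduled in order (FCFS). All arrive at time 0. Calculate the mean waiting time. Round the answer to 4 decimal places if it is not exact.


FCFS order (as given): [11, 14, 7, 9, 13, 7]
Waiting times:
  Job 1: wait = 0
  Job 2: wait = 11
  Job 3: wait = 25
  Job 4: wait = 32
  Job 5: wait = 41
  Job 6: wait = 54
Sum of waiting times = 163
Average waiting time = 163/6 = 27.1667

27.1667


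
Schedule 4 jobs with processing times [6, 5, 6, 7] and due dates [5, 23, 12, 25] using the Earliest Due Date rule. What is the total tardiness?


Sort by due date (EDD order): [(6, 5), (6, 12), (5, 23), (7, 25)]
Compute completion times and tardiness:
  Job 1: p=6, d=5, C=6, tardiness=max(0,6-5)=1
  Job 2: p=6, d=12, C=12, tardiness=max(0,12-12)=0
  Job 3: p=5, d=23, C=17, tardiness=max(0,17-23)=0
  Job 4: p=7, d=25, C=24, tardiness=max(0,24-25)=0
Total tardiness = 1

1


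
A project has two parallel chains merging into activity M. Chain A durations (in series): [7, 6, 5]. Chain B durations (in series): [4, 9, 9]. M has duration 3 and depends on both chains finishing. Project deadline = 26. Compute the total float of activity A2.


Forward pass: ES(A2) = sum of predecessors on chain A = 7
EF = ES + duration = 7 + 6 = 13
Backward pass: LF(M) = deadline = 26; LS(M) = 26 - 3 = 23
LF(A2) = LS(M) - sum(successors on chain A) = 23 - 5 = 18
LS = LF - duration = 18 - 6 = 12
Total float = LS - ES = 12 - 7 = 5

5


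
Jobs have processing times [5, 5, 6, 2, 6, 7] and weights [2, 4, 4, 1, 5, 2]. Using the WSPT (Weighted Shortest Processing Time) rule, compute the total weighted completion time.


Compute p/w ratios and sort ascending (WSPT): [(6, 5), (5, 4), (6, 4), (2, 1), (5, 2), (7, 2)]
Compute weighted completion times:
  Job (p=6,w=5): C=6, w*C=5*6=30
  Job (p=5,w=4): C=11, w*C=4*11=44
  Job (p=6,w=4): C=17, w*C=4*17=68
  Job (p=2,w=1): C=19, w*C=1*19=19
  Job (p=5,w=2): C=24, w*C=2*24=48
  Job (p=7,w=2): C=31, w*C=2*31=62
Total weighted completion time = 271

271


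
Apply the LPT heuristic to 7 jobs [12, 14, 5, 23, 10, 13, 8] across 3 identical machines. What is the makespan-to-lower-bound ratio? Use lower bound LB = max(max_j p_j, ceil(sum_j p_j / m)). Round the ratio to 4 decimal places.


LPT order: [23, 14, 13, 12, 10, 8, 5]
Machine loads after assignment: [31, 29, 25]
LPT makespan = 31
Lower bound = max(max_job, ceil(total/3)) = max(23, 29) = 29
Ratio = 31 / 29 = 1.069

1.069


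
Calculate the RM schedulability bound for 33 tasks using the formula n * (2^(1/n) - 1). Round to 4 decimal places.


Compute 2^(1/33) = 1.0212266063
Subtract 1: 1.0212266063 - 1 = 0.0212266063
Multiply by n: 33 * 0.0212266063 = 0.7004780079
Round to 4 dp: 0.7005

0.7005


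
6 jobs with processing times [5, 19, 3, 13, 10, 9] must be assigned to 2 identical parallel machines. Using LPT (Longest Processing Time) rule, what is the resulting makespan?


Sort jobs in decreasing order (LPT): [19, 13, 10, 9, 5, 3]
Assign each job to the least loaded machine:
  Machine 1: jobs [19, 9, 3], load = 31
  Machine 2: jobs [13, 10, 5], load = 28
Makespan = max load = 31

31


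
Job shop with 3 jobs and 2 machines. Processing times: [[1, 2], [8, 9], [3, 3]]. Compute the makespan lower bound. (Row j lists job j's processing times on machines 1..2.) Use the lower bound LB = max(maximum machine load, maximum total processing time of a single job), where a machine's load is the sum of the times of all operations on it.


Machine loads:
  Machine 1: 1 + 8 + 3 = 12
  Machine 2: 2 + 9 + 3 = 14
Max machine load = 14
Job totals:
  Job 1: 3
  Job 2: 17
  Job 3: 6
Max job total = 17
Lower bound = max(14, 17) = 17

17


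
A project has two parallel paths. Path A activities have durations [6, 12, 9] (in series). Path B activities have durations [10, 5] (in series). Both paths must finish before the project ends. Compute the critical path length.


Path A total = 6 + 12 + 9 = 27
Path B total = 10 + 5 = 15
Critical path = longest path = max(27, 15) = 27

27


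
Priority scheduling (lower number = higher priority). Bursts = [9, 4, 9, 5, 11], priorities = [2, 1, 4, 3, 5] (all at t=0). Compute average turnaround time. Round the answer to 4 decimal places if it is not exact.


Sort by priority (ascending = highest first):
Order: [(1, 4), (2, 9), (3, 5), (4, 9), (5, 11)]
Completion times:
  Priority 1, burst=4, C=4
  Priority 2, burst=9, C=13
  Priority 3, burst=5, C=18
  Priority 4, burst=9, C=27
  Priority 5, burst=11, C=38
Average turnaround = 100/5 = 20.0

20.0


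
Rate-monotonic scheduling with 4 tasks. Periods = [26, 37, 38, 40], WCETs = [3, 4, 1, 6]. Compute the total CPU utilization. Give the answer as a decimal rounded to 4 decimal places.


Compute individual utilizations (exact fractions):
  Task 1: C/T = 3/26 (approx. 0.1154)
  Task 2: C/T = 4/37 (approx. 0.1081)
  Task 3: C/T = 1/38 (approx. 0.0263)
  Task 4: C/T = 6/40 = 3/20 (approx. 0.15)
Total utilization U = 3/26 + 4/37 + 1/38 + 3/20 = 73077/182780
Rounded to 4 decimal places: U = 0.3998
RM (Liu & Layland) bound for 4 tasks = 0.756828; compare with U = 73077/182780 (approx. 0.399809)
U <= bound, so schedulable by RM sufficient condition.

0.3998


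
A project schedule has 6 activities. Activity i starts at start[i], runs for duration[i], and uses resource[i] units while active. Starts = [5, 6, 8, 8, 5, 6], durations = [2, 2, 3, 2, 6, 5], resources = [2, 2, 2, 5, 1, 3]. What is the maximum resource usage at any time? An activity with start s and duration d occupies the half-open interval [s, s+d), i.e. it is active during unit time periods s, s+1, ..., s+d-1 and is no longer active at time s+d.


Each activity i is active on [start_i, start_i + duration_i).
Compute total resource usage per time slot:
  t=0: active resources = [], total = 0
  t=1: active resources = [], total = 0
  t=2: active resources = [], total = 0
  t=3: active resources = [], total = 0
  t=4: active resources = [], total = 0
  t=5: active resources = [2, 1], total = 3
  t=6: active resources = [2, 2, 1, 3], total = 8
  t=7: active resources = [2, 1, 3], total = 6
  t=8: active resources = [2, 5, 1, 3], total = 11
  t=9: active resources = [2, 5, 1, 3], total = 11
  t=10: active resources = [2, 1, 3], total = 6
Peak resource demand = 11

11


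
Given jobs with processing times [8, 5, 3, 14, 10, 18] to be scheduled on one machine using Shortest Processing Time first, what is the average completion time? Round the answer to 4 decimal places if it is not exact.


Sort jobs by processing time (SPT order): [3, 5, 8, 10, 14, 18]
Compute completion times sequentially:
  Job 1: processing = 3, completes at 3
  Job 2: processing = 5, completes at 8
  Job 3: processing = 8, completes at 16
  Job 4: processing = 10, completes at 26
  Job 5: processing = 14, completes at 40
  Job 6: processing = 18, completes at 58
Sum of completion times = 151
Average completion time = 151/6 = 25.1667

25.1667


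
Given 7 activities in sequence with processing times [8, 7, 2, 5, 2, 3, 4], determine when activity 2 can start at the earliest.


Activity 2 starts after activities 1 through 1 complete.
Predecessor durations: [8]
ES = 8 = 8

8


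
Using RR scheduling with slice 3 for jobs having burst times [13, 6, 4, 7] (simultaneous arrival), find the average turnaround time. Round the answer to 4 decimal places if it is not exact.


Time quantum = 3
Execution trace:
  J1 runs 3 units, time = 3
  J2 runs 3 units, time = 6
  J3 runs 3 units, time = 9
  J4 runs 3 units, time = 12
  J1 runs 3 units, time = 15
  J2 runs 3 units, time = 18
  J3 runs 1 units, time = 19
  J4 runs 3 units, time = 22
  J1 runs 3 units, time = 25
  J4 runs 1 units, time = 26
  J1 runs 3 units, time = 29
  J1 runs 1 units, time = 30
Finish times: [30, 18, 19, 26]
Average turnaround = 93/4 = 23.25

23.25


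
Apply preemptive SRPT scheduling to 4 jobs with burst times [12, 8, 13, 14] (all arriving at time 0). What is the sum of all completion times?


Since all jobs arrive at t=0, SRPT equals SPT ordering.
SPT order: [8, 12, 13, 14]
Completion times:
  Job 1: p=8, C=8
  Job 2: p=12, C=20
  Job 3: p=13, C=33
  Job 4: p=14, C=47
Total completion time = 8 + 20 + 33 + 47 = 108

108


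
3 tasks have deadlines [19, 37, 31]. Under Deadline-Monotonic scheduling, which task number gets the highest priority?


Sort tasks by relative deadline (ascending):
  Task 1: deadline = 19
  Task 3: deadline = 31
  Task 2: deadline = 37
Priority order (highest first): [1, 3, 2]
Highest priority task = 1

1


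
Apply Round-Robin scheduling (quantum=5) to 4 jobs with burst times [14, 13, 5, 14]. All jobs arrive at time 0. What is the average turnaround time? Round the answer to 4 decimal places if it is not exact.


Time quantum = 5
Execution trace:
  J1 runs 5 units, time = 5
  J2 runs 5 units, time = 10
  J3 runs 5 units, time = 15
  J4 runs 5 units, time = 20
  J1 runs 5 units, time = 25
  J2 runs 5 units, time = 30
  J4 runs 5 units, time = 35
  J1 runs 4 units, time = 39
  J2 runs 3 units, time = 42
  J4 runs 4 units, time = 46
Finish times: [39, 42, 15, 46]
Average turnaround = 142/4 = 35.5

35.5


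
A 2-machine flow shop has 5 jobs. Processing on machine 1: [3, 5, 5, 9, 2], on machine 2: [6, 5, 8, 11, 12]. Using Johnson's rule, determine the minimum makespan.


Apply Johnson's rule:
  Group 1 (a <= b): [(5, 2, 12), (1, 3, 6), (2, 5, 5), (3, 5, 8), (4, 9, 11)]
  Group 2 (a > b): []
Optimal job order: [5, 1, 2, 3, 4]
Schedule:
  Job 5: M1 done at 2, M2 done at 14
  Job 1: M1 done at 5, M2 done at 20
  Job 2: M1 done at 10, M2 done at 25
  Job 3: M1 done at 15, M2 done at 33
  Job 4: M1 done at 24, M2 done at 44
Makespan = 44

44


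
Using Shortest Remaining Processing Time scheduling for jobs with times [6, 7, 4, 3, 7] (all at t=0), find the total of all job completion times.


Since all jobs arrive at t=0, SRPT equals SPT ordering.
SPT order: [3, 4, 6, 7, 7]
Completion times:
  Job 1: p=3, C=3
  Job 2: p=4, C=7
  Job 3: p=6, C=13
  Job 4: p=7, C=20
  Job 5: p=7, C=27
Total completion time = 3 + 7 + 13 + 20 + 27 = 70

70


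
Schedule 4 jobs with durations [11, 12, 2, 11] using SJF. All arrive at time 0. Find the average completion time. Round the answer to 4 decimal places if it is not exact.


SJF order (ascending): [2, 11, 11, 12]
Completion times:
  Job 1: burst=2, C=2
  Job 2: burst=11, C=13
  Job 3: burst=11, C=24
  Job 4: burst=12, C=36
Average completion = 75/4 = 18.75

18.75


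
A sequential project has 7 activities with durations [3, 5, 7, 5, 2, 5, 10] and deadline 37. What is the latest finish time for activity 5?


LF(activity 5) = deadline - sum of successor durations
Successors: activities 6 through 7 with durations [5, 10]
Sum of successor durations = 15
LF = 37 - 15 = 22

22


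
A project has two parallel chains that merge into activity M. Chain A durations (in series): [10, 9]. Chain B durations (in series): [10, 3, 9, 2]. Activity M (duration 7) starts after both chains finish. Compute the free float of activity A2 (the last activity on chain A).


ES(A2) = sum of predecessors on chain A = 10
EF(A2) = ES + duration = 10 + 9 = 19
Successor of A2 is M. ES(M) = max(sum(A), sum(B)) = max(19, 24) = 24
Free float = ES(successor) - EF(current) = 24 - 19 = 5

5


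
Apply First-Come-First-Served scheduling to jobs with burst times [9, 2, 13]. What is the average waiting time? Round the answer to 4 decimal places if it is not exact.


FCFS order (as given): [9, 2, 13]
Waiting times:
  Job 1: wait = 0
  Job 2: wait = 9
  Job 3: wait = 11
Sum of waiting times = 20
Average waiting time = 20/3 = 6.6667

6.6667


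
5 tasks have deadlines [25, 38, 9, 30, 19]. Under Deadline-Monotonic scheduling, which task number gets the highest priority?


Sort tasks by relative deadline (ascending):
  Task 3: deadline = 9
  Task 5: deadline = 19
  Task 1: deadline = 25
  Task 4: deadline = 30
  Task 2: deadline = 38
Priority order (highest first): [3, 5, 1, 4, 2]
Highest priority task = 3

3


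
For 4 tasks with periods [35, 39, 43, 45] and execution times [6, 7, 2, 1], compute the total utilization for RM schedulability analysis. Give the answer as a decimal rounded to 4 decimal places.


Compute individual utilizations (exact fractions):
  Task 1: C/T = 6/35 (approx. 0.1714)
  Task 2: C/T = 7/39 (approx. 0.1795)
  Task 3: C/T = 2/43 (approx. 0.0465)
  Task 4: C/T = 1/45 (approx. 0.0222)
Total utilization U = 6/35 + 7/39 + 2/43 + 1/45 = 73894/176085
Rounded to 4 decimal places: U = 0.4196
RM (Liu & Layland) bound for 4 tasks = 0.756828; compare with U = 73894/176085 (approx. 0.419650)
U <= bound, so schedulable by RM sufficient condition.

0.4196


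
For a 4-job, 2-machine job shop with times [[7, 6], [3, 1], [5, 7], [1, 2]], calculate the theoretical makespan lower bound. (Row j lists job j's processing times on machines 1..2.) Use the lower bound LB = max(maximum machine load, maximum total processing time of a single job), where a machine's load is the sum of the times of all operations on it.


Machine loads:
  Machine 1: 7 + 3 + 5 + 1 = 16
  Machine 2: 6 + 1 + 7 + 2 = 16
Max machine load = 16
Job totals:
  Job 1: 13
  Job 2: 4
  Job 3: 12
  Job 4: 3
Max job total = 13
Lower bound = max(16, 13) = 16

16


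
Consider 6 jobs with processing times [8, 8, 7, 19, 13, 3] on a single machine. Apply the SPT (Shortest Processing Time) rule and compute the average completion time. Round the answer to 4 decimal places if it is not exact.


Sort jobs by processing time (SPT order): [3, 7, 8, 8, 13, 19]
Compute completion times sequentially:
  Job 1: processing = 3, completes at 3
  Job 2: processing = 7, completes at 10
  Job 3: processing = 8, completes at 18
  Job 4: processing = 8, completes at 26
  Job 5: processing = 13, completes at 39
  Job 6: processing = 19, completes at 58
Sum of completion times = 154
Average completion time = 154/6 = 25.6667

25.6667


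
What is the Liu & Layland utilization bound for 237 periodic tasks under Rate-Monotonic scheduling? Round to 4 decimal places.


Compute 2^(1/237) = 1.0029289527
Subtract 1: 1.0029289527 - 1 = 0.0029289527
Multiply by n: 237 * 0.0029289527 = 0.6941617899
Round to 4 dp: 0.6942

0.6942


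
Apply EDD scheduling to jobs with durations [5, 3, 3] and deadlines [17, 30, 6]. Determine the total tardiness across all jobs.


Sort by due date (EDD order): [(3, 6), (5, 17), (3, 30)]
Compute completion times and tardiness:
  Job 1: p=3, d=6, C=3, tardiness=max(0,3-6)=0
  Job 2: p=5, d=17, C=8, tardiness=max(0,8-17)=0
  Job 3: p=3, d=30, C=11, tardiness=max(0,11-30)=0
Total tardiness = 0

0


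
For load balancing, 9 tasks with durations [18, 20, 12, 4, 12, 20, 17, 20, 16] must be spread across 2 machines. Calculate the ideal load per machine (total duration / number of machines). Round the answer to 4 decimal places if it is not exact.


Total processing time = 18 + 20 + 12 + 4 + 12 + 20 + 17 + 20 + 16 = 139
Number of machines = 2
Ideal balanced load = 139 / 2 = 69.5

69.5


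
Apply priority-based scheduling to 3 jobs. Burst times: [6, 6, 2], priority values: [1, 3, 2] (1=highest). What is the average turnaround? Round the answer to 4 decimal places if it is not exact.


Sort by priority (ascending = highest first):
Order: [(1, 6), (2, 2), (3, 6)]
Completion times:
  Priority 1, burst=6, C=6
  Priority 2, burst=2, C=8
  Priority 3, burst=6, C=14
Average turnaround = 28/3 = 9.3333

9.3333


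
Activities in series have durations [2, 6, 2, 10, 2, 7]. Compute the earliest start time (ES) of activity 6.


Activity 6 starts after activities 1 through 5 complete.
Predecessor durations: [2, 6, 2, 10, 2]
ES = 2 + 6 + 2 + 10 + 2 = 22

22


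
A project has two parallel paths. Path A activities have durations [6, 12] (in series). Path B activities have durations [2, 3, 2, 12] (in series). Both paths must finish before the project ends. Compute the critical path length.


Path A total = 6 + 12 = 18
Path B total = 2 + 3 + 2 + 12 = 19
Critical path = longest path = max(18, 19) = 19

19


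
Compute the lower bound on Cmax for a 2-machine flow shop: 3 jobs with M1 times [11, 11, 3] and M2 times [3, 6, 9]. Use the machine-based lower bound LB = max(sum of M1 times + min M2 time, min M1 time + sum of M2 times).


LB1 = sum(M1 times) + min(M2 times) = 25 + 3 = 28
LB2 = min(M1 times) + sum(M2 times) = 3 + 18 = 21
Lower bound = max(LB1, LB2) = max(28, 21) = 28

28


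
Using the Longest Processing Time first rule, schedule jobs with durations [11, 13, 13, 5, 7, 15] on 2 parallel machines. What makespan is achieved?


Sort jobs in decreasing order (LPT): [15, 13, 13, 11, 7, 5]
Assign each job to the least loaded machine:
  Machine 1: jobs [15, 11, 7], load = 33
  Machine 2: jobs [13, 13, 5], load = 31
Makespan = max load = 33

33


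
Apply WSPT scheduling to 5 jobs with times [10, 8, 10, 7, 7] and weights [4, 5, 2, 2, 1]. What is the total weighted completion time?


Compute p/w ratios and sort ascending (WSPT): [(8, 5), (10, 4), (7, 2), (10, 2), (7, 1)]
Compute weighted completion times:
  Job (p=8,w=5): C=8, w*C=5*8=40
  Job (p=10,w=4): C=18, w*C=4*18=72
  Job (p=7,w=2): C=25, w*C=2*25=50
  Job (p=10,w=2): C=35, w*C=2*35=70
  Job (p=7,w=1): C=42, w*C=1*42=42
Total weighted completion time = 274

274


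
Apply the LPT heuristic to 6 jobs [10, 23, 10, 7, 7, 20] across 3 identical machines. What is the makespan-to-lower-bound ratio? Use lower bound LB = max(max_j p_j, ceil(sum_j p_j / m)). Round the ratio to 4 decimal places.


LPT order: [23, 20, 10, 10, 7, 7]
Machine loads after assignment: [23, 27, 27]
LPT makespan = 27
Lower bound = max(max_job, ceil(total/3)) = max(23, 26) = 26
Ratio = 27 / 26 = 1.0385

1.0385


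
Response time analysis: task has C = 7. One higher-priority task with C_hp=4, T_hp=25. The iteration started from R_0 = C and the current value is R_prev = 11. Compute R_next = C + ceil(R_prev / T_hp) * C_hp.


R_next = C + ceil(R_prev / T_hp) * C_hp
ceil(11 / 25) = ceil(0.44) = 1
Interference = 1 * 4 = 4
R_next = 7 + 4 = 11
R_next = R_prev, so the iteration has converged (response time = 11).

11


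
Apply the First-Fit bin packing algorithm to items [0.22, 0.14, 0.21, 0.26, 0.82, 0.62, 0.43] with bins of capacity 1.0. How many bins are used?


Place items sequentially using First-Fit:
  Item 0.22 -> new Bin 1
  Item 0.14 -> Bin 1 (now 0.36)
  Item 0.21 -> Bin 1 (now 0.57)
  Item 0.26 -> Bin 1 (now 0.83)
  Item 0.82 -> new Bin 2
  Item 0.62 -> new Bin 3
  Item 0.43 -> new Bin 4
Total bins used = 4

4


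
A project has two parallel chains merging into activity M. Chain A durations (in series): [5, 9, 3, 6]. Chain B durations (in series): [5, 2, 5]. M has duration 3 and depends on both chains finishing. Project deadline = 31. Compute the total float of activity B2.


Forward pass: ES(B2) = sum of predecessors on chain B = 5
EF = ES + duration = 5 + 2 = 7
Backward pass: LF(M) = deadline = 31; LS(M) = 31 - 3 = 28
LF(B2) = LS(M) - sum(successors on chain B) = 28 - 5 = 23
LS = LF - duration = 23 - 2 = 21
Total float = LS - ES = 21 - 5 = 16

16


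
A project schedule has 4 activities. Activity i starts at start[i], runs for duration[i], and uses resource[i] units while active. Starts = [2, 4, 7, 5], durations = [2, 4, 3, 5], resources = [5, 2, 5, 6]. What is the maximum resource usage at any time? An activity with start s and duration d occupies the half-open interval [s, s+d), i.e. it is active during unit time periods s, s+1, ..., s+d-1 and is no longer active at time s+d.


Each activity i is active on [start_i, start_i + duration_i).
Compute total resource usage per time slot:
  t=0: active resources = [], total = 0
  t=1: active resources = [], total = 0
  t=2: active resources = [5], total = 5
  t=3: active resources = [5], total = 5
  t=4: active resources = [2], total = 2
  t=5: active resources = [2, 6], total = 8
  t=6: active resources = [2, 6], total = 8
  t=7: active resources = [2, 5, 6], total = 13
  t=8: active resources = [5, 6], total = 11
  t=9: active resources = [5, 6], total = 11
Peak resource demand = 13

13


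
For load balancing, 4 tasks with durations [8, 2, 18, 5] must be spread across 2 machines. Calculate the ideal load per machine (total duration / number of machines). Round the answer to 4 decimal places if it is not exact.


Total processing time = 8 + 2 + 18 + 5 = 33
Number of machines = 2
Ideal balanced load = 33 / 2 = 16.5

16.5


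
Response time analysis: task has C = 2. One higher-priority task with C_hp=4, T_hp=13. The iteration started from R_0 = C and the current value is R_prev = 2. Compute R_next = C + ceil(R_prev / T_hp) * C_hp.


R_next = C + ceil(R_prev / T_hp) * C_hp
ceil(2 / 13) = ceil(0.1538) = 1
Interference = 1 * 4 = 4
R_next = 2 + 4 = 6

6


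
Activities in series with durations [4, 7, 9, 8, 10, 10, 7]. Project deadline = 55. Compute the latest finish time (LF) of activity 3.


LF(activity 3) = deadline - sum of successor durations
Successors: activities 4 through 7 with durations [8, 10, 10, 7]
Sum of successor durations = 35
LF = 55 - 35 = 20

20


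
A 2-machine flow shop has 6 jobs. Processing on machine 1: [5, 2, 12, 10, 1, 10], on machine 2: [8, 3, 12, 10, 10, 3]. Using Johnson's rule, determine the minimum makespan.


Apply Johnson's rule:
  Group 1 (a <= b): [(5, 1, 10), (2, 2, 3), (1, 5, 8), (4, 10, 10), (3, 12, 12)]
  Group 2 (a > b): [(6, 10, 3)]
Optimal job order: [5, 2, 1, 4, 3, 6]
Schedule:
  Job 5: M1 done at 1, M2 done at 11
  Job 2: M1 done at 3, M2 done at 14
  Job 1: M1 done at 8, M2 done at 22
  Job 4: M1 done at 18, M2 done at 32
  Job 3: M1 done at 30, M2 done at 44
  Job 6: M1 done at 40, M2 done at 47
Makespan = 47

47


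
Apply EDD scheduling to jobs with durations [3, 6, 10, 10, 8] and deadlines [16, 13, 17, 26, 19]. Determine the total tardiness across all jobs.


Sort by due date (EDD order): [(6, 13), (3, 16), (10, 17), (8, 19), (10, 26)]
Compute completion times and tardiness:
  Job 1: p=6, d=13, C=6, tardiness=max(0,6-13)=0
  Job 2: p=3, d=16, C=9, tardiness=max(0,9-16)=0
  Job 3: p=10, d=17, C=19, tardiness=max(0,19-17)=2
  Job 4: p=8, d=19, C=27, tardiness=max(0,27-19)=8
  Job 5: p=10, d=26, C=37, tardiness=max(0,37-26)=11
Total tardiness = 21

21


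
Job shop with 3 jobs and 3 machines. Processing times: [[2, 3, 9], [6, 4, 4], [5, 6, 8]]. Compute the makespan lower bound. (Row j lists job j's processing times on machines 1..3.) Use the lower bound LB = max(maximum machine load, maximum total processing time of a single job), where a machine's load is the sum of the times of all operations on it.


Machine loads:
  Machine 1: 2 + 6 + 5 = 13
  Machine 2: 3 + 4 + 6 = 13
  Machine 3: 9 + 4 + 8 = 21
Max machine load = 21
Job totals:
  Job 1: 14
  Job 2: 14
  Job 3: 19
Max job total = 19
Lower bound = max(21, 19) = 21

21


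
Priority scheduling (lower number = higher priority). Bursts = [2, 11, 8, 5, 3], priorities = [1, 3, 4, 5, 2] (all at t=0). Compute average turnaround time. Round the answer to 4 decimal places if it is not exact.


Sort by priority (ascending = highest first):
Order: [(1, 2), (2, 3), (3, 11), (4, 8), (5, 5)]
Completion times:
  Priority 1, burst=2, C=2
  Priority 2, burst=3, C=5
  Priority 3, burst=11, C=16
  Priority 4, burst=8, C=24
  Priority 5, burst=5, C=29
Average turnaround = 76/5 = 15.2

15.2


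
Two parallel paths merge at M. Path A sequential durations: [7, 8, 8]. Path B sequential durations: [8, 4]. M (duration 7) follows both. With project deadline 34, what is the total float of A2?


Forward pass: ES(A2) = sum of predecessors on chain A = 7
EF = ES + duration = 7 + 8 = 15
Backward pass: LF(M) = deadline = 34; LS(M) = 34 - 7 = 27
LF(A2) = LS(M) - sum(successors on chain A) = 27 - 8 = 19
LS = LF - duration = 19 - 8 = 11
Total float = LS - ES = 11 - 7 = 4

4


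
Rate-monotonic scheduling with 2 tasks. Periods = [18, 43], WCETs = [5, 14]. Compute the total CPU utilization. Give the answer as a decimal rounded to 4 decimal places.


Compute individual utilizations (exact fractions):
  Task 1: C/T = 5/18 (approx. 0.2778)
  Task 2: C/T = 14/43 (approx. 0.3256)
Total utilization U = 5/18 + 14/43 = 467/774
Rounded to 4 decimal places: U = 0.6034
RM (Liu & Layland) bound for 2 tasks = 0.828427; compare with U = 467/774 (approx. 0.603359)
U <= bound, so schedulable by RM sufficient condition.

0.6034


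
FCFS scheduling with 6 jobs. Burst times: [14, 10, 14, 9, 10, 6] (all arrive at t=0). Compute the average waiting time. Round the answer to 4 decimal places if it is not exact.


FCFS order (as given): [14, 10, 14, 9, 10, 6]
Waiting times:
  Job 1: wait = 0
  Job 2: wait = 14
  Job 3: wait = 24
  Job 4: wait = 38
  Job 5: wait = 47
  Job 6: wait = 57
Sum of waiting times = 180
Average waiting time = 180/6 = 30.0

30.0


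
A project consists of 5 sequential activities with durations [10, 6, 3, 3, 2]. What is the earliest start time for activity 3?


Activity 3 starts after activities 1 through 2 complete.
Predecessor durations: [10, 6]
ES = 10 + 6 = 16

16


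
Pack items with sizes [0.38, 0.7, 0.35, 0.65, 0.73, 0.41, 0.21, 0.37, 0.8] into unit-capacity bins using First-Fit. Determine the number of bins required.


Place items sequentially using First-Fit:
  Item 0.38 -> new Bin 1
  Item 0.7 -> new Bin 2
  Item 0.35 -> Bin 1 (now 0.73)
  Item 0.65 -> new Bin 3
  Item 0.73 -> new Bin 4
  Item 0.41 -> new Bin 5
  Item 0.21 -> Bin 1 (now 0.94)
  Item 0.37 -> Bin 5 (now 0.78)
  Item 0.8 -> new Bin 6
Total bins used = 6

6


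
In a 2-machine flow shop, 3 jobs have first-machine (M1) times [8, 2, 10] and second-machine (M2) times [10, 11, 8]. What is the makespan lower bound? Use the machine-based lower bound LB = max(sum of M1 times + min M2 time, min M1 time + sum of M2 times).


LB1 = sum(M1 times) + min(M2 times) = 20 + 8 = 28
LB2 = min(M1 times) + sum(M2 times) = 2 + 29 = 31
Lower bound = max(LB1, LB2) = max(28, 31) = 31

31


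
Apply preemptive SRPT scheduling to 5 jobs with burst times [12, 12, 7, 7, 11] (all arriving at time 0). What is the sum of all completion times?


Since all jobs arrive at t=0, SRPT equals SPT ordering.
SPT order: [7, 7, 11, 12, 12]
Completion times:
  Job 1: p=7, C=7
  Job 2: p=7, C=14
  Job 3: p=11, C=25
  Job 4: p=12, C=37
  Job 5: p=12, C=49
Total completion time = 7 + 14 + 25 + 37 + 49 = 132

132


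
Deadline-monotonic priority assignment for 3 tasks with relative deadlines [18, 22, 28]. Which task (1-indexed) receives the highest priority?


Sort tasks by relative deadline (ascending):
  Task 1: deadline = 18
  Task 2: deadline = 22
  Task 3: deadline = 28
Priority order (highest first): [1, 2, 3]
Highest priority task = 1

1


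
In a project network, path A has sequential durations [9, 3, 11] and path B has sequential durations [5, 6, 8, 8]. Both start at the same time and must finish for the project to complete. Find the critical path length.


Path A total = 9 + 3 + 11 = 23
Path B total = 5 + 6 + 8 + 8 = 27
Critical path = longest path = max(23, 27) = 27

27


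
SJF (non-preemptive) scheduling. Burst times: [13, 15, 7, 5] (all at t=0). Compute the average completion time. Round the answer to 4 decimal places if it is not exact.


SJF order (ascending): [5, 7, 13, 15]
Completion times:
  Job 1: burst=5, C=5
  Job 2: burst=7, C=12
  Job 3: burst=13, C=25
  Job 4: burst=15, C=40
Average completion = 82/4 = 20.5

20.5


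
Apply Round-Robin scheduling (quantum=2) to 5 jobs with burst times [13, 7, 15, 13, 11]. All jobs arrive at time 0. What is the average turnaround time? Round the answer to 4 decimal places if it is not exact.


Time quantum = 2
Execution trace:
  J1 runs 2 units, time = 2
  J2 runs 2 units, time = 4
  J3 runs 2 units, time = 6
  J4 runs 2 units, time = 8
  J5 runs 2 units, time = 10
  J1 runs 2 units, time = 12
  J2 runs 2 units, time = 14
  J3 runs 2 units, time = 16
  J4 runs 2 units, time = 18
  J5 runs 2 units, time = 20
  J1 runs 2 units, time = 22
  J2 runs 2 units, time = 24
  J3 runs 2 units, time = 26
  J4 runs 2 units, time = 28
  J5 runs 2 units, time = 30
  J1 runs 2 units, time = 32
  J2 runs 1 units, time = 33
  J3 runs 2 units, time = 35
  J4 runs 2 units, time = 37
  J5 runs 2 units, time = 39
  J1 runs 2 units, time = 41
  J3 runs 2 units, time = 43
  J4 runs 2 units, time = 45
  J5 runs 2 units, time = 47
  J1 runs 2 units, time = 49
  J3 runs 2 units, time = 51
  J4 runs 2 units, time = 53
  J5 runs 1 units, time = 54
  J1 runs 1 units, time = 55
  J3 runs 2 units, time = 57
  J4 runs 1 units, time = 58
  J3 runs 1 units, time = 59
Finish times: [55, 33, 59, 58, 54]
Average turnaround = 259/5 = 51.8

51.8


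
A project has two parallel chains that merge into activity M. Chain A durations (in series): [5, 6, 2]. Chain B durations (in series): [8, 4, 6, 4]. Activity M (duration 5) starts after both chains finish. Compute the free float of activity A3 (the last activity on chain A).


ES(A3) = sum of predecessors on chain A = 11
EF(A3) = ES + duration = 11 + 2 = 13
Successor of A3 is M. ES(M) = max(sum(A), sum(B)) = max(13, 22) = 22
Free float = ES(successor) - EF(current) = 22 - 13 = 9

9


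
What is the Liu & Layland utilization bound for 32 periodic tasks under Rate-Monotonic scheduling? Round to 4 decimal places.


Compute 2^(1/32) = 1.0218971487
Subtract 1: 1.0218971487 - 1 = 0.0218971487
Multiply by n: 32 * 0.0218971487 = 0.7007087584
Round to 4 dp: 0.7007

0.7007


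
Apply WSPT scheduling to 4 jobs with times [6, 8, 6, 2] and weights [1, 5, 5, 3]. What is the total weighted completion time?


Compute p/w ratios and sort ascending (WSPT): [(2, 3), (6, 5), (8, 5), (6, 1)]
Compute weighted completion times:
  Job (p=2,w=3): C=2, w*C=3*2=6
  Job (p=6,w=5): C=8, w*C=5*8=40
  Job (p=8,w=5): C=16, w*C=5*16=80
  Job (p=6,w=1): C=22, w*C=1*22=22
Total weighted completion time = 148

148


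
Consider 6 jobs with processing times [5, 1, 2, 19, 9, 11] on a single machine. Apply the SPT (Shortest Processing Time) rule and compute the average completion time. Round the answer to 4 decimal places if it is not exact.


Sort jobs by processing time (SPT order): [1, 2, 5, 9, 11, 19]
Compute completion times sequentially:
  Job 1: processing = 1, completes at 1
  Job 2: processing = 2, completes at 3
  Job 3: processing = 5, completes at 8
  Job 4: processing = 9, completes at 17
  Job 5: processing = 11, completes at 28
  Job 6: processing = 19, completes at 47
Sum of completion times = 104
Average completion time = 104/6 = 17.3333

17.3333


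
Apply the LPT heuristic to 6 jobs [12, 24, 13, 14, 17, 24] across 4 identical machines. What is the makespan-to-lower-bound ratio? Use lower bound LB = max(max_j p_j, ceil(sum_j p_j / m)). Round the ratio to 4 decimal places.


LPT order: [24, 24, 17, 14, 13, 12]
Machine loads after assignment: [24, 24, 29, 27]
LPT makespan = 29
Lower bound = max(max_job, ceil(total/4)) = max(24, 26) = 26
Ratio = 29 / 26 = 1.1154

1.1154


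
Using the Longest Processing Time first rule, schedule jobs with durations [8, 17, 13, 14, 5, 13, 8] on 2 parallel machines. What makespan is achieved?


Sort jobs in decreasing order (LPT): [17, 14, 13, 13, 8, 8, 5]
Assign each job to the least loaded machine:
  Machine 1: jobs [17, 13, 8], load = 38
  Machine 2: jobs [14, 13, 8, 5], load = 40
Makespan = max load = 40

40


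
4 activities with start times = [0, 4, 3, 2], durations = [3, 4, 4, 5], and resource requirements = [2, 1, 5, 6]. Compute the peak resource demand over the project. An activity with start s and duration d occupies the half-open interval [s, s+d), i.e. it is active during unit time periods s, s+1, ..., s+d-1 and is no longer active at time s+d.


Each activity i is active on [start_i, start_i + duration_i).
Compute total resource usage per time slot:
  t=0: active resources = [2], total = 2
  t=1: active resources = [2], total = 2
  t=2: active resources = [2, 6], total = 8
  t=3: active resources = [5, 6], total = 11
  t=4: active resources = [1, 5, 6], total = 12
  t=5: active resources = [1, 5, 6], total = 12
  t=6: active resources = [1, 5, 6], total = 12
  t=7: active resources = [1], total = 1
Peak resource demand = 12

12


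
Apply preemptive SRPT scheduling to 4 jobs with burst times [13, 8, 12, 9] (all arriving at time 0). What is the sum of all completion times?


Since all jobs arrive at t=0, SRPT equals SPT ordering.
SPT order: [8, 9, 12, 13]
Completion times:
  Job 1: p=8, C=8
  Job 2: p=9, C=17
  Job 3: p=12, C=29
  Job 4: p=13, C=42
Total completion time = 8 + 17 + 29 + 42 = 96

96


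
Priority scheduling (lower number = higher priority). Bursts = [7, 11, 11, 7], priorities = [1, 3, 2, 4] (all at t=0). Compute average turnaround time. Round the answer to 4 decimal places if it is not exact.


Sort by priority (ascending = highest first):
Order: [(1, 7), (2, 11), (3, 11), (4, 7)]
Completion times:
  Priority 1, burst=7, C=7
  Priority 2, burst=11, C=18
  Priority 3, burst=11, C=29
  Priority 4, burst=7, C=36
Average turnaround = 90/4 = 22.5

22.5


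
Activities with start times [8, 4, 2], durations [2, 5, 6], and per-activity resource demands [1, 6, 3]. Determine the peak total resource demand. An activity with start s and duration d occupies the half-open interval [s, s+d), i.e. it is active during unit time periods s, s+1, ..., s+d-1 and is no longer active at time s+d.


Each activity i is active on [start_i, start_i + duration_i).
Compute total resource usage per time slot:
  t=0: active resources = [], total = 0
  t=1: active resources = [], total = 0
  t=2: active resources = [3], total = 3
  t=3: active resources = [3], total = 3
  t=4: active resources = [6, 3], total = 9
  t=5: active resources = [6, 3], total = 9
  t=6: active resources = [6, 3], total = 9
  t=7: active resources = [6, 3], total = 9
  t=8: active resources = [1, 6], total = 7
  t=9: active resources = [1], total = 1
Peak resource demand = 9

9


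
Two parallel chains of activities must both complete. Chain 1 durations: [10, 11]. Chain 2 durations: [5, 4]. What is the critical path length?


Path A total = 10 + 11 = 21
Path B total = 5 + 4 = 9
Critical path = longest path = max(21, 9) = 21

21


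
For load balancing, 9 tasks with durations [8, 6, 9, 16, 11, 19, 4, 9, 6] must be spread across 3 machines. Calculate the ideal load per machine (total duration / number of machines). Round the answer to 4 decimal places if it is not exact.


Total processing time = 8 + 6 + 9 + 16 + 11 + 19 + 4 + 9 + 6 = 88
Number of machines = 3
Ideal balanced load = 88 / 3 = 29.3333

29.3333


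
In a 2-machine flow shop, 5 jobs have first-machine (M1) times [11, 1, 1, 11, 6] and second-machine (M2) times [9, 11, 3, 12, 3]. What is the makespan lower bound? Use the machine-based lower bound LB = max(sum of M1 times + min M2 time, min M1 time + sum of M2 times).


LB1 = sum(M1 times) + min(M2 times) = 30 + 3 = 33
LB2 = min(M1 times) + sum(M2 times) = 1 + 38 = 39
Lower bound = max(LB1, LB2) = max(33, 39) = 39

39


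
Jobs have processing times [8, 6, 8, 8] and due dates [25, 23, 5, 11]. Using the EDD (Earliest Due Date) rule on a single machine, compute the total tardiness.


Sort by due date (EDD order): [(8, 5), (8, 11), (6, 23), (8, 25)]
Compute completion times and tardiness:
  Job 1: p=8, d=5, C=8, tardiness=max(0,8-5)=3
  Job 2: p=8, d=11, C=16, tardiness=max(0,16-11)=5
  Job 3: p=6, d=23, C=22, tardiness=max(0,22-23)=0
  Job 4: p=8, d=25, C=30, tardiness=max(0,30-25)=5
Total tardiness = 13

13


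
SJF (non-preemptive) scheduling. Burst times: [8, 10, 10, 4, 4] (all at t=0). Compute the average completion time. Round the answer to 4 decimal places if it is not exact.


SJF order (ascending): [4, 4, 8, 10, 10]
Completion times:
  Job 1: burst=4, C=4
  Job 2: burst=4, C=8
  Job 3: burst=8, C=16
  Job 4: burst=10, C=26
  Job 5: burst=10, C=36
Average completion = 90/5 = 18.0

18.0


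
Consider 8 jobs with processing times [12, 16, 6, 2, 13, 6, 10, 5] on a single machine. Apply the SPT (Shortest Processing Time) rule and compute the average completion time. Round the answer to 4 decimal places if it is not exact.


Sort jobs by processing time (SPT order): [2, 5, 6, 6, 10, 12, 13, 16]
Compute completion times sequentially:
  Job 1: processing = 2, completes at 2
  Job 2: processing = 5, completes at 7
  Job 3: processing = 6, completes at 13
  Job 4: processing = 6, completes at 19
  Job 5: processing = 10, completes at 29
  Job 6: processing = 12, completes at 41
  Job 7: processing = 13, completes at 54
  Job 8: processing = 16, completes at 70
Sum of completion times = 235
Average completion time = 235/8 = 29.375

29.375


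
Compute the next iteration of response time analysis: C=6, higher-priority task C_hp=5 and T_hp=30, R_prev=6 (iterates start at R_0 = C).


R_next = C + ceil(R_prev / T_hp) * C_hp
ceil(6 / 30) = ceil(0.2) = 1
Interference = 1 * 5 = 5
R_next = 6 + 5 = 11

11
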